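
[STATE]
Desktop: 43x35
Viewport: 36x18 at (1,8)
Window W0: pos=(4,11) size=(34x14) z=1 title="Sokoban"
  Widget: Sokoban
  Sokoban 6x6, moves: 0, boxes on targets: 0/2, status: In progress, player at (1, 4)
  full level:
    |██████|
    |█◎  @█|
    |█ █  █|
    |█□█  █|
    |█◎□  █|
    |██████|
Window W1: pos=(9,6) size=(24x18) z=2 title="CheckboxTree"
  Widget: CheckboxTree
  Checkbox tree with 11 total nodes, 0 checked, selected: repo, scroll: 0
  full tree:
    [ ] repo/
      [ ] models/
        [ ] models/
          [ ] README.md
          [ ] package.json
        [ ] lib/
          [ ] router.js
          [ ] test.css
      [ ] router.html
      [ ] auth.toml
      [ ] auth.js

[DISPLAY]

        ┠──────────────────────┨    
        ┃>[ ] repo/            ┃    
        ┃   [ ] models/        ┃    
   ┏━━━━┃     [ ] models/      ┃━━━━
   ┃ Sok┃       [ ] README.md  ┃    
   ┠────┃       [ ] package.jso┃────
   ┃████┃     [ ] lib/         ┃    
   ┃█◎  ┃       [ ] router.js  ┃    
   ┃█ █ ┃       [ ] test.css   ┃    
   ┃█□█ ┃   [ ] router.html    ┃    
   ┃█◎□ ┃   [ ] auth.toml      ┃    
   ┃████┃   [ ] auth.js        ┃    
   ┃Move┃                      ┃    
   ┃    ┃                      ┃    
   ┃    ┃                      ┃    
   ┃    ┗━━━━━━━━━━━━━━━━━━━━━━┛    
   ┗━━━━━━━━━━━━━━━━━━━━━━━━━━━━━━━━
                                    


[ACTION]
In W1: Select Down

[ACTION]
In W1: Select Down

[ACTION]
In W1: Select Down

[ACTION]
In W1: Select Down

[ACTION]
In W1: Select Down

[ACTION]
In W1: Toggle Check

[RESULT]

        ┠──────────────────────┨    
        ┃ [-] repo/            ┃    
        ┃   [-] models/        ┃    
   ┏━━━━┃     [ ] models/      ┃━━━━
   ┃ Sok┃       [ ] README.md  ┃    
   ┠────┃       [ ] package.jso┃────
   ┃████┃>    [x] lib/         ┃    
   ┃█◎  ┃       [x] router.js  ┃    
   ┃█ █ ┃       [x] test.css   ┃    
   ┃█□█ ┃   [ ] router.html    ┃    
   ┃█◎□ ┃   [ ] auth.toml      ┃    
   ┃████┃   [ ] auth.js        ┃    
   ┃Move┃                      ┃    
   ┃    ┃                      ┃    
   ┃    ┃                      ┃    
   ┃    ┗━━━━━━━━━━━━━━━━━━━━━━┛    
   ┗━━━━━━━━━━━━━━━━━━━━━━━━━━━━━━━━
                                    


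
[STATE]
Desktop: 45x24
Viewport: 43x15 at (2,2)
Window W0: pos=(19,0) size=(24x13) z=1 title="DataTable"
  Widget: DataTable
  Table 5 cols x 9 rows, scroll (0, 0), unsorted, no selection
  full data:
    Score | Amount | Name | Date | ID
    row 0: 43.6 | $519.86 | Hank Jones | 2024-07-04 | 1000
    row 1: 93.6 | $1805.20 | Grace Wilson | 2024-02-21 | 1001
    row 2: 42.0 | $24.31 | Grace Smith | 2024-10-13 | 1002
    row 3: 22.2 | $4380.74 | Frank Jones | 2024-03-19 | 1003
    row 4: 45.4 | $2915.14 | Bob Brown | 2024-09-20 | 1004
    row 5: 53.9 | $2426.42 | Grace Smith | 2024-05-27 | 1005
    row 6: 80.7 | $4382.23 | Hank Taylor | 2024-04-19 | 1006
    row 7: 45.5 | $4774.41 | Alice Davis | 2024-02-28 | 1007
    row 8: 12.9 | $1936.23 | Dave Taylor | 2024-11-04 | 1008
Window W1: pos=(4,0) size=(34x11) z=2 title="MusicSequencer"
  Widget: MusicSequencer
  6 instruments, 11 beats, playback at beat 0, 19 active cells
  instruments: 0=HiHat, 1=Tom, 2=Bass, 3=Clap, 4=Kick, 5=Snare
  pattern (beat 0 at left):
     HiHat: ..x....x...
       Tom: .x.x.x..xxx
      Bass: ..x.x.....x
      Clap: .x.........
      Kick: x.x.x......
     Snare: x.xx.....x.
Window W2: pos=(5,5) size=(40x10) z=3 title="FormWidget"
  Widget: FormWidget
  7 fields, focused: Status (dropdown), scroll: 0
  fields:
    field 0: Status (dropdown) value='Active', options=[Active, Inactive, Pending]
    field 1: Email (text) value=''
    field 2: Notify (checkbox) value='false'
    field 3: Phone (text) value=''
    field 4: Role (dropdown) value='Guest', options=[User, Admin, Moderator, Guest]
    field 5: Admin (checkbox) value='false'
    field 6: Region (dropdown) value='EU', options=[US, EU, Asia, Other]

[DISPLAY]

  ┠────────────────────────────────┨────┨  
  ┃      ▼1234567890               ┃e   ┃  
  ┃ HiHat··█····█···               ┃────┃  
  ┃┏━━━━━━━━━━━━━━━━━━━━━━━━━━━━━━━━━━━━━━┓
  ┃┃ FormWidget                           ┃
  ┃┠──────────────────────────────────────┨
  ┃┃> Status:     [Active               ▼]┃
  ┃┃  Email:      [                      ]┃
  ┗┃  Notify:     [ ]                     ┃
   ┃  Phone:      [                      ]┃
   ┃  Role:       [Guest                ▼]┃
   ┃  Admin:      [ ]                     ┃
   ┗━━━━━━━━━━━━━━━━━━━━━━━━━━━━━━━━━━━━━━┛
                                           
                                           


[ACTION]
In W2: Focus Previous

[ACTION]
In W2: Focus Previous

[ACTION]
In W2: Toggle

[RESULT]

  ┠────────────────────────────────┨────┨  
  ┃      ▼1234567890               ┃e   ┃  
  ┃ HiHat··█····█···               ┃────┃  
  ┃┏━━━━━━━━━━━━━━━━━━━━━━━━━━━━━━━━━━━━━━┓
  ┃┃ FormWidget                           ┃
  ┃┠──────────────────────────────────────┨
  ┃┃  Status:     [Active               ▼]┃
  ┃┃  Email:      [                      ]┃
  ┗┃  Notify:     [ ]                     ┃
   ┃  Phone:      [                      ]┃
   ┃  Role:       [Guest                ▼]┃
   ┃> Admin:      [x]                     ┃
   ┗━━━━━━━━━━━━━━━━━━━━━━━━━━━━━━━━━━━━━━┛
                                           
                                           


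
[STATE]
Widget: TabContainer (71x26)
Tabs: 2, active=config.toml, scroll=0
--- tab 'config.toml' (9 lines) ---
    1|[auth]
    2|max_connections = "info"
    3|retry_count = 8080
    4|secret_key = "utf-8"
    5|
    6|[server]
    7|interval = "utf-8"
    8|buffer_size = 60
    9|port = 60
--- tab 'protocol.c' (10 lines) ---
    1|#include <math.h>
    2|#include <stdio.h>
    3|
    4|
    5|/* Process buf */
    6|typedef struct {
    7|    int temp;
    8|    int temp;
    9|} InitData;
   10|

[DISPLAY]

[config.toml]│ protocol.c                                              
───────────────────────────────────────────────────────────────────────
[auth]                                                                 
max_connections = "info"                                               
retry_count = 8080                                                     
secret_key = "utf-8"                                                   
                                                                       
[server]                                                               
interval = "utf-8"                                                     
buffer_size = 60                                                       
port = 60                                                              
                                                                       
                                                                       
                                                                       
                                                                       
                                                                       
                                                                       
                                                                       
                                                                       
                                                                       
                                                                       
                                                                       
                                                                       
                                                                       
                                                                       
                                                                       


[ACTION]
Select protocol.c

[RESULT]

 config.toml │[protocol.c]                                             
───────────────────────────────────────────────────────────────────────
#include <math.h>                                                      
#include <stdio.h>                                                     
                                                                       
                                                                       
/* Process buf */                                                      
typedef struct {                                                       
    int temp;                                                          
    int temp;                                                          
} InitData;                                                            
                                                                       
                                                                       
                                                                       
                                                                       
                                                                       
                                                                       
                                                                       
                                                                       
                                                                       
                                                                       
                                                                       
                                                                       
                                                                       
                                                                       
                                                                       


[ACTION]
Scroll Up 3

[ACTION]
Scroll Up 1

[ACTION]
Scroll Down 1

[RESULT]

 config.toml │[protocol.c]                                             
───────────────────────────────────────────────────────────────────────
#include <stdio.h>                                                     
                                                                       
                                                                       
/* Process buf */                                                      
typedef struct {                                                       
    int temp;                                                          
    int temp;                                                          
} InitData;                                                            
                                                                       
                                                                       
                                                                       
                                                                       
                                                                       
                                                                       
                                                                       
                                                                       
                                                                       
                                                                       
                                                                       
                                                                       
                                                                       
                                                                       
                                                                       
                                                                       


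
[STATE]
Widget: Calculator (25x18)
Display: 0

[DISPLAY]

                        0
┌───┬───┬───┬───┐        
│ 7 │ 8 │ 9 │ ÷ │        
├───┼───┼───┼───┤        
│ 4 │ 5 │ 6 │ × │        
├───┼───┼───┼───┤        
│ 1 │ 2 │ 3 │ - │        
├───┼───┼───┼───┤        
│ 0 │ . │ = │ + │        
├───┼───┼───┼───┤        
│ C │ MC│ MR│ M+│        
└───┴───┴───┴───┘        
                         
                         
                         
                         
                         
                         


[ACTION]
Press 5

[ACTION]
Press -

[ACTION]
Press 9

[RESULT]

                        9
┌───┬───┬───┬───┐        
│ 7 │ 8 │ 9 │ ÷ │        
├───┼───┼───┼───┤        
│ 4 │ 5 │ 6 │ × │        
├───┼───┼───┼───┤        
│ 1 │ 2 │ 3 │ - │        
├───┼───┼───┼───┤        
│ 0 │ . │ = │ + │        
├───┼───┼───┼───┤        
│ C │ MC│ MR│ M+│        
└───┴───┴───┴───┘        
                         
                         
                         
                         
                         
                         


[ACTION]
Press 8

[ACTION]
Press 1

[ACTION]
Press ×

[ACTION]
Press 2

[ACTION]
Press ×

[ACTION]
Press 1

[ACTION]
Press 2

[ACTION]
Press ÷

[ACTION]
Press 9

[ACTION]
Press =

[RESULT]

             -2602.666667
┌───┬───┬───┬───┐        
│ 7 │ 8 │ 9 │ ÷ │        
├───┼───┼───┼───┤        
│ 4 │ 5 │ 6 │ × │        
├───┼───┼───┼───┤        
│ 1 │ 2 │ 3 │ - │        
├───┼───┼───┼───┤        
│ 0 │ . │ = │ + │        
├───┼───┼───┼───┤        
│ C │ MC│ MR│ M+│        
└───┴───┴───┴───┘        
                         
                         
                         
                         
                         
                         


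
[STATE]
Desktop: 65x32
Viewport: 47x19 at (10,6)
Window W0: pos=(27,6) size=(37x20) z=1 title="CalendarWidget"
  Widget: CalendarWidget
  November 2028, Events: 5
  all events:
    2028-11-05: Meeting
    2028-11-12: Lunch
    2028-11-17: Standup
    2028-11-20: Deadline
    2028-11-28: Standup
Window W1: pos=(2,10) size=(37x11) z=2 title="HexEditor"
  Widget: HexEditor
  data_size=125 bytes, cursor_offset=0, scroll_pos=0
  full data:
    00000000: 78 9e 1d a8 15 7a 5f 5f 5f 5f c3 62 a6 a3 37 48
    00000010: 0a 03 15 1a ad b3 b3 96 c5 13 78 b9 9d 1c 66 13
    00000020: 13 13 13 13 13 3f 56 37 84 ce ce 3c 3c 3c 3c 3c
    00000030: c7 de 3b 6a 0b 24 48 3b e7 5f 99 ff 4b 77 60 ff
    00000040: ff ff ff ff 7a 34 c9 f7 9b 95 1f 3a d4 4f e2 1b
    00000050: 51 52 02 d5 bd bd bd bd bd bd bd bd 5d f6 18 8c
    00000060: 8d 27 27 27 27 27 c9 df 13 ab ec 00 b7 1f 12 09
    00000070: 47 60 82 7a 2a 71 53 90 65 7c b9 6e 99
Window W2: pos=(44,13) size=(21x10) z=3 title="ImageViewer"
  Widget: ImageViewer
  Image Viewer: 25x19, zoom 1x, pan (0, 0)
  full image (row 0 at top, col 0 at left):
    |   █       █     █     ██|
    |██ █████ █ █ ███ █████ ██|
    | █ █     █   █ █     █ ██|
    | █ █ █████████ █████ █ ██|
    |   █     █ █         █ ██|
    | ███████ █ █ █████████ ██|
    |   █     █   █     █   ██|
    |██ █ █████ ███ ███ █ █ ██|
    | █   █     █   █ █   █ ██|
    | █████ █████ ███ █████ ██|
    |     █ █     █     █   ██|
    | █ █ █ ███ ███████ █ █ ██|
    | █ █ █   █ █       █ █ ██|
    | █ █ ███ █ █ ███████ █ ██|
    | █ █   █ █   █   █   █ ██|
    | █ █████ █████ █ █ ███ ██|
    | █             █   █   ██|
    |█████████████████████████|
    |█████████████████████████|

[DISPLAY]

                 ┏━━━━━━━━━━━━━━━━━━━━━━━━━━━━━
                 ┃ CalendarWidget              
                 ┠─────────────────────────────
                 ┃           November 2028     
━━━━━━━━━━━━━━━━━━━━━━━━━━━━┓ Fr Sa Su         
tor                         ┃  3  4  5*        
────────────────────────────┨ 10 11 12*        
0  78 9e 1d a8 15 7a 5f 5f  ┃ 17* ┏━━━━━━━━━━━━
0  0a 03 15 1a ad b3 b3 96  ┃3 24 ┃ ImageViewer
0  13 13 13 13 13 3f 56 37  ┃0    ┠────────────
0  c7 de 3b 6a 0b 24 48 3b  ┃     ┃   █       █
0  ff ff ff ff 7a 34 c9 f7  ┃     ┃██ █████ █ █
0  51 52 02 d5 bd bd bd bd  ┃     ┃ █ █     █  
0  8d 27 27 27 27 27 c9 df  ┃     ┃ █ █ ███████
━━━━━━━━━━━━━━━━━━━━━━━━━━━━┛     ┃   █     █ █
                 ┃                ┃ ███████ █ █
                 ┃                ┗━━━━━━━━━━━━
                 ┃                             
                 ┃                             


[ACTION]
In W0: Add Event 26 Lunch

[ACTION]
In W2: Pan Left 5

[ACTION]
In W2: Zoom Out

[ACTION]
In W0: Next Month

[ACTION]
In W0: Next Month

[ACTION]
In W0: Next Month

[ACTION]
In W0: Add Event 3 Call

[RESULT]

                 ┏━━━━━━━━━━━━━━━━━━━━━━━━━━━━━
                 ┃ CalendarWidget              
                 ┠─────────────────────────────
                 ┃           February 2029     
━━━━━━━━━━━━━━━━━━━━━━━━━━━━┓ Fr Sa Su         
tor                         ┃  2  3*  4        
────────────────────────────┨  9 10 11         
0  78 9e 1d a8 15 7a 5f 5f  ┃ 16 1┏━━━━━━━━━━━━
0  0a 03 15 1a ad b3 b3 96  ┃ 23 2┃ ImageViewer
0  13 13 13 13 13 3f 56 37  ┃     ┠────────────
0  c7 de 3b 6a 0b 24 48 3b  ┃     ┃   █       █
0  ff ff ff ff 7a 34 c9 f7  ┃     ┃██ █████ █ █
0  51 52 02 d5 bd bd bd bd  ┃     ┃ █ █     █  
0  8d 27 27 27 27 27 c9 df  ┃     ┃ █ █ ███████
━━━━━━━━━━━━━━━━━━━━━━━━━━━━┛     ┃   █     █ █
                 ┃                ┃ ███████ █ █
                 ┃                ┗━━━━━━━━━━━━
                 ┃                             
                 ┃                             


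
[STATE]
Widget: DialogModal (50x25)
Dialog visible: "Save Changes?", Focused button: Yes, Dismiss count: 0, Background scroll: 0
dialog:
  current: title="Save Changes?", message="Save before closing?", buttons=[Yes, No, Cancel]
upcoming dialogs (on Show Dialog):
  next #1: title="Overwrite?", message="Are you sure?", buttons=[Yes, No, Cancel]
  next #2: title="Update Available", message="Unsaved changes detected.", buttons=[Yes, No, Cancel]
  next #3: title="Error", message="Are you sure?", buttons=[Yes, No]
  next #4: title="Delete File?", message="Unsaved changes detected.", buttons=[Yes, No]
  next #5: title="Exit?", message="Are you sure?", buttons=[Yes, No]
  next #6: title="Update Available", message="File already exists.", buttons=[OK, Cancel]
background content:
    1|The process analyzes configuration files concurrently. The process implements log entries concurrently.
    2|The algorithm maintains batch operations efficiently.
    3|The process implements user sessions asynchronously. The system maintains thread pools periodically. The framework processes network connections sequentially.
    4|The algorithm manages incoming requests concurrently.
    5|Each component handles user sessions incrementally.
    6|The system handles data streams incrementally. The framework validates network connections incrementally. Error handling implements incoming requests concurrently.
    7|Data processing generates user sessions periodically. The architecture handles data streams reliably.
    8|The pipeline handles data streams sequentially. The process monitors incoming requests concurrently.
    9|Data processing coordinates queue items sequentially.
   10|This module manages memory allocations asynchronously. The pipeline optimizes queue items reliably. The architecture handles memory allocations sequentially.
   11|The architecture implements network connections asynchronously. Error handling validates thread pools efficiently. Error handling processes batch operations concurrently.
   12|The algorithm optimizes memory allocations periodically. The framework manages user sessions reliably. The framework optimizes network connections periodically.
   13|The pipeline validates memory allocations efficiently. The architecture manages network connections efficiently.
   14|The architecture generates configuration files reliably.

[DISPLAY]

The process analyzes configuration files concurren
The algorithm maintains batch operations efficient
The process implements user sessions asynchronousl
The algorithm manages incoming requests concurrent
Each component handles user sessions incrementally
The system handles data streams incrementally. The
Data processing generates user sessions periodical
The pipeline handles data streams sequentially. Th
Data processing coordinates queue items sequential
This module manages memory allocations asynchronou
The architect┌──────────────────────┐onnections as
The algorithm│    Save Changes?     │tions periodi
The pipeline │ Save before closing? │ions efficien
The architect│ [Yes]  No   Cancel   │ion files rel
             └──────────────────────┘             
                                                  
                                                  
                                                  
                                                  
                                                  
                                                  
                                                  
                                                  
                                                  
                                                  


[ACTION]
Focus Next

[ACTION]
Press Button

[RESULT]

The process analyzes configuration files concurren
The algorithm maintains batch operations efficient
The process implements user sessions asynchronousl
The algorithm manages incoming requests concurrent
Each component handles user sessions incrementally
The system handles data streams incrementally. The
Data processing generates user sessions periodical
The pipeline handles data streams sequentially. Th
Data processing coordinates queue items sequential
This module manages memory allocations asynchronou
The architecture implements network connections as
The algorithm optimizes memory allocations periodi
The pipeline validates memory allocations efficien
The architecture generates configuration files rel
                                                  
                                                  
                                                  
                                                  
                                                  
                                                  
                                                  
                                                  
                                                  
                                                  
                                                  


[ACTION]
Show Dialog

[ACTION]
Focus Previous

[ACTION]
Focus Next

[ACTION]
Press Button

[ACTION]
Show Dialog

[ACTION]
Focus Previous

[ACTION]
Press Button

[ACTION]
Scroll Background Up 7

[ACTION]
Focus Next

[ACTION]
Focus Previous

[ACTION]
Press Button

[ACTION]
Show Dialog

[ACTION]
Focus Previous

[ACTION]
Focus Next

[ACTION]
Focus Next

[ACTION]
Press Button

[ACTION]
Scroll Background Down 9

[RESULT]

This module manages memory allocations asynchronou
The architecture implements network connections as
The algorithm optimizes memory allocations periodi
The pipeline validates memory allocations efficien
The architecture generates configuration files rel
                                                  
                                                  
                                                  
                                                  
                                                  
                                                  
                                                  
                                                  
                                                  
                                                  
                                                  
                                                  
                                                  
                                                  
                                                  
                                                  
                                                  
                                                  
                                                  
                                                  


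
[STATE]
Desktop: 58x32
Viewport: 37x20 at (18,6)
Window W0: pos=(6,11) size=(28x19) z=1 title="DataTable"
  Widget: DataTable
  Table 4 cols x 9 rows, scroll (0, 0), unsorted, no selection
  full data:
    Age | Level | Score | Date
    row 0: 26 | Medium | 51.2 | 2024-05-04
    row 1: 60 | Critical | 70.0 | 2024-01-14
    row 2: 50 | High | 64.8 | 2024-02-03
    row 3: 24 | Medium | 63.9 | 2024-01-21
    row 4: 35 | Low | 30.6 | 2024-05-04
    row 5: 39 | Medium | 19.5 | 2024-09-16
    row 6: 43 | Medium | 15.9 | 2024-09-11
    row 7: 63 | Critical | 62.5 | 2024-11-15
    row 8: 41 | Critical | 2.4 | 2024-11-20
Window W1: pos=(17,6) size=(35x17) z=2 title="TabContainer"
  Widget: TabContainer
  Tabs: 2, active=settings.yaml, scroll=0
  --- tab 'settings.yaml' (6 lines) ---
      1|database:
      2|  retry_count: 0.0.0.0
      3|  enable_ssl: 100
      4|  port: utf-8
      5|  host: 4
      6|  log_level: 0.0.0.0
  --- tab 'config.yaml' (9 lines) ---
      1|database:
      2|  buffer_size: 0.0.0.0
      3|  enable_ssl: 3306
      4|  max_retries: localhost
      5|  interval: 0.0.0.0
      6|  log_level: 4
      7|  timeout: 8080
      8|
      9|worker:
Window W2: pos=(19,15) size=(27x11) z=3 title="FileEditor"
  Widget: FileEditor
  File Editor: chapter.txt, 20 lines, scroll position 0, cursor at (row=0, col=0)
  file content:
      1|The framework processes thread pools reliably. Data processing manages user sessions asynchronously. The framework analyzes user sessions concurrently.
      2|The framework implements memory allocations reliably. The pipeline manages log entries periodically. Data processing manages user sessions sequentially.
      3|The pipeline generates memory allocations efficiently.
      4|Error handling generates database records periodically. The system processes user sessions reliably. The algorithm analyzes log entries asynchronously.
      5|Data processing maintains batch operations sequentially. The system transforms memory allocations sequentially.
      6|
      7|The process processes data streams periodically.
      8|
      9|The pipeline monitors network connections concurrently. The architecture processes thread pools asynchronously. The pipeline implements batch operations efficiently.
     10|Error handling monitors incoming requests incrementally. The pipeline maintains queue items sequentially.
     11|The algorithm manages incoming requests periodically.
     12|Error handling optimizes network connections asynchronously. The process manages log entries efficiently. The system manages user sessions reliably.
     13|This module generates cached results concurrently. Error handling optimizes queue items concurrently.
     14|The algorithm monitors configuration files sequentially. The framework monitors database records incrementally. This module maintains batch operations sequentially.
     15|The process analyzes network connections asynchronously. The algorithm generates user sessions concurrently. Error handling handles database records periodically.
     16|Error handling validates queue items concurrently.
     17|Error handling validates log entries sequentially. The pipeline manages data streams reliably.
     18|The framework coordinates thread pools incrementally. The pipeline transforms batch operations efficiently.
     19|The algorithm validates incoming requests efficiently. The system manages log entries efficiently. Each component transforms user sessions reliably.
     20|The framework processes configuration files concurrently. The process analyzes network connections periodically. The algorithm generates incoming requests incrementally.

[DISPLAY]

━━━━━━━━━━━━━━━━━━━━━━━━━━━━━━━━━┓   
 TabContainer                    ┃   
─────────────────────────────────┨   
[settings.yaml]│ config.yaml     ┃   
─────────────────────────────────┃   
database:                        ┃   
  retry_count: 0.0.0.0           ┃   
  enable_ssl: 100                ┃   
  port: utf-8                    ┃   
 ┏━━━━━━━━━━━━━━━━━━━━━━━━━┓     ┃   
 ┃ FileEditor              ┃     ┃   
 ┠─────────────────────────┨     ┃   
 ┃█he framework processes ▲┃     ┃   
 ┃The framework implements█┃     ┃   
 ┃The pipeline generates m░┃     ┃   
 ┃Error handling generates░┃     ┃   
━┃Data processing maintain░┃━━━━━┛   
l┃                        ░┃         
l┃The process processes da▼┃         
 ┗━━━━━━━━━━━━━━━━━━━━━━━━━┛         


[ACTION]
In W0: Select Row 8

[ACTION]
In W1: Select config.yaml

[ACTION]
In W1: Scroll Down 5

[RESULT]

━━━━━━━━━━━━━━━━━━━━━━━━━━━━━━━━━┓   
 TabContainer                    ┃   
─────────────────────────────────┨   
 settings.yaml │[config.yaml]    ┃   
─────────────────────────────────┃   
  log_level: 4                   ┃   
  timeout: 8080                  ┃   
                                 ┃   
worker:                          ┃   
 ┏━━━━━━━━━━━━━━━━━━━━━━━━━┓     ┃   
 ┃ FileEditor              ┃     ┃   
 ┠─────────────────────────┨     ┃   
 ┃█he framework processes ▲┃     ┃   
 ┃The framework implements█┃     ┃   
 ┃The pipeline generates m░┃     ┃   
 ┃Error handling generates░┃     ┃   
━┃Data processing maintain░┃━━━━━┛   
l┃                        ░┃         
l┃The process processes da▼┃         
 ┗━━━━━━━━━━━━━━━━━━━━━━━━━┛         


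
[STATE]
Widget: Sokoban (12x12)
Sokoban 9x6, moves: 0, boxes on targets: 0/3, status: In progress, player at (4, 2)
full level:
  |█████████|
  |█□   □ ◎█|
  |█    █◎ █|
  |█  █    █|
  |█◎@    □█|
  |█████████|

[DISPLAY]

█████████   
█□   □ ◎█   
█    █◎ █   
█  █    █   
█◎@    □█   
█████████   
Moves: 0  0/
            
            
            
            
            


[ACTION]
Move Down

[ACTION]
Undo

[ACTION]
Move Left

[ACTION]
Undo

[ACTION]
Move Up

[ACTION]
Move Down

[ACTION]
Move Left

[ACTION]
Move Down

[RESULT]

█████████   
█□   □ ◎█   
█    █◎ █   
█  █    █   
█+     □█   
█████████   
Moves: 3  0/
            
            
            
            
            


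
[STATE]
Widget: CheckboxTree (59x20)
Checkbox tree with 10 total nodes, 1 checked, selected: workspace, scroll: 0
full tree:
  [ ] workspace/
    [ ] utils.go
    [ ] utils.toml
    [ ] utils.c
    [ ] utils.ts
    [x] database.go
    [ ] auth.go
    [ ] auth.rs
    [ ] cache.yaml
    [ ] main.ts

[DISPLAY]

>[-] workspace/                                            
   [ ] utils.go                                            
   [ ] utils.toml                                          
   [ ] utils.c                                             
   [ ] utils.ts                                            
   [x] database.go                                         
   [ ] auth.go                                             
   [ ] auth.rs                                             
   [ ] cache.yaml                                          
   [ ] main.ts                                             
                                                           
                                                           
                                                           
                                                           
                                                           
                                                           
                                                           
                                                           
                                                           
                                                           


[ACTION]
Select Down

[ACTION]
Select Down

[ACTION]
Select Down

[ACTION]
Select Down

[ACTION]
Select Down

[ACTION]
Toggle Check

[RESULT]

 [ ] workspace/                                            
   [ ] utils.go                                            
   [ ] utils.toml                                          
   [ ] utils.c                                             
   [ ] utils.ts                                            
>  [ ] database.go                                         
   [ ] auth.go                                             
   [ ] auth.rs                                             
   [ ] cache.yaml                                          
   [ ] main.ts                                             
                                                           
                                                           
                                                           
                                                           
                                                           
                                                           
                                                           
                                                           
                                                           
                                                           


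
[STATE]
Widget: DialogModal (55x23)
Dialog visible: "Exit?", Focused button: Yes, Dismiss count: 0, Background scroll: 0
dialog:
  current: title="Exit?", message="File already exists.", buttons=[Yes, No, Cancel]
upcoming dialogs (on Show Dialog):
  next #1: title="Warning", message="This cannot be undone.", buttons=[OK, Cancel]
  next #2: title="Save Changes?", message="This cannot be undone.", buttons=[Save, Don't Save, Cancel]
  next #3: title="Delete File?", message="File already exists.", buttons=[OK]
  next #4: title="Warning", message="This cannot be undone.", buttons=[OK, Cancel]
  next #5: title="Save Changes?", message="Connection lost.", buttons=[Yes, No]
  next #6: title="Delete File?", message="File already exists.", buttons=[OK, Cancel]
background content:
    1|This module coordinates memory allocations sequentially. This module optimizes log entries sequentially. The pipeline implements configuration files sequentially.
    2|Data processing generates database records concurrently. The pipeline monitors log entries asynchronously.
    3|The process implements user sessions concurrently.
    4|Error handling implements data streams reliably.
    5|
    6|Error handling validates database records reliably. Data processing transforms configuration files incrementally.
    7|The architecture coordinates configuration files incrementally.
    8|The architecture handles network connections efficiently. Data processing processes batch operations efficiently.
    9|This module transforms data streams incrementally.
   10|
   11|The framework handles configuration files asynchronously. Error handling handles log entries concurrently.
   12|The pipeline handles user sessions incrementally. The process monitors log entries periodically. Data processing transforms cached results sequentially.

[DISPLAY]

This module coordinates memory allocations sequentially
Data processing generates database records concurrently
The process implements user sessions concurrently.     
Error handling implements data streams reliably.       
                                                       
Error handling validates database records reliably. Dat
The architecture coordinates configuration files increm
The architecture handles network connections efficientl
This module transforms data streams incrementally.     
               ┌──────────────────────┐                
The framework h│        Exit?         │es asynchronousl
The pipeline ha│ File already exists. │ementally. The p
               │ [Yes]  No   Cancel   │                
               └──────────────────────┘                
                                                       
                                                       
                                                       
                                                       
                                                       
                                                       
                                                       
                                                       
                                                       


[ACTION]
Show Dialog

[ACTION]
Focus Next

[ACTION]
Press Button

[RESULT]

This module coordinates memory allocations sequentially
Data processing generates database records concurrently
The process implements user sessions concurrently.     
Error handling implements data streams reliably.       
                                                       
Error handling validates database records reliably. Dat
The architecture coordinates configuration files increm
The architecture handles network connections efficientl
This module transforms data streams incrementally.     
                                                       
The framework handles configuration files asynchronousl
The pipeline handles user sessions incrementally. The p
                                                       
                                                       
                                                       
                                                       
                                                       
                                                       
                                                       
                                                       
                                                       
                                                       
                                                       


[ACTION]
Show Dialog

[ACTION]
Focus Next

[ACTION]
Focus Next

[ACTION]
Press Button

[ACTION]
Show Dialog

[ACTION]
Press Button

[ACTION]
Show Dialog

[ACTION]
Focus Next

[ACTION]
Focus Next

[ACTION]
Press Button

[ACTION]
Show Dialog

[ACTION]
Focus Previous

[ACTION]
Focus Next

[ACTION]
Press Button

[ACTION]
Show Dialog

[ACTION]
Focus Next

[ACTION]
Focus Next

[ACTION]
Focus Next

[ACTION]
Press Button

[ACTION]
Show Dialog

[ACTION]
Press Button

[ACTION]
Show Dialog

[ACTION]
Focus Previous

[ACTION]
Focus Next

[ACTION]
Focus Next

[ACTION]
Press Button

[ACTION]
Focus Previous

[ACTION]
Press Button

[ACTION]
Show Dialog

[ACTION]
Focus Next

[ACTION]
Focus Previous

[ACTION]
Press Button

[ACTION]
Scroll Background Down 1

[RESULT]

Data processing generates database records concurrently
The process implements user sessions concurrently.     
Error handling implements data streams reliably.       
                                                       
Error handling validates database records reliably. Dat
The architecture coordinates configuration files increm
The architecture handles network connections efficientl
This module transforms data streams incrementally.     
                                                       
The framework handles configuration files asynchronousl
The pipeline handles user sessions incrementally. The p
                                                       
                                                       
                                                       
                                                       
                                                       
                                                       
                                                       
                                                       
                                                       
                                                       
                                                       
                                                       
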